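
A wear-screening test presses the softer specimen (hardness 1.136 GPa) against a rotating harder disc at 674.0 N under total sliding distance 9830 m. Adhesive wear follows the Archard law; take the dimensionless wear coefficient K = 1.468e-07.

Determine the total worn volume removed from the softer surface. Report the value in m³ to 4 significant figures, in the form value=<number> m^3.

value=8.562e-10 m^3

The intermediates are printed rounded; all working math maintains full float precision. Rounded just once to 4 significant digits.
Convert: Hardness H = 1.136 GPa = 1.136e+09 Pa.
Working in SI base units: W = 674.0 N, H = 1.136e+09 Pa, K = 1.468e-07.
Archard relation: V = K·W·L/H = 1.468e-07 · 674.0 · 9830 / 1.136e+09 = 8.562e-10 m³.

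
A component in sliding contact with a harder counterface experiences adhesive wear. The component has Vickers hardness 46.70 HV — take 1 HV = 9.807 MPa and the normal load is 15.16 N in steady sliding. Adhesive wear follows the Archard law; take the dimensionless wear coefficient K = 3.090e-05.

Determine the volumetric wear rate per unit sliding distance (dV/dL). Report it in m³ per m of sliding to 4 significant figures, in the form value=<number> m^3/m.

The intermediates are displayed rounded, and all arithmetic maintains full precision, and one final rounding, at 4 significant digits.
Convert: Hardness H = 46.70 HV × 9.807 MPa/HV = 458.0 MPa = 4.580e+08 Pa.
As SI base values: W = 15.16 N, H = 4.580e+08 Pa, K = 3.090e-05.
The wear rate dV/dL = K·W/H (no L dependence): 3.090e-05 · 15.16 / 4.580e+08 = 1.023e-12 m³/m.

value=1.023e-12 m^3/m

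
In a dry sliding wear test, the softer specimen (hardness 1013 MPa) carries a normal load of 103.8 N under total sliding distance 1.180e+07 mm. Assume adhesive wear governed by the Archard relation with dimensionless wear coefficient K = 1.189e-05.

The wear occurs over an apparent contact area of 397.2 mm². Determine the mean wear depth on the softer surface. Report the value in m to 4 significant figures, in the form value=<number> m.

value=3.619e-05 m

The computation maintains exact precision; intermediate values are shown rounded — one last rounding: 4 significant figures.
Convert: Distance L = 1.180e+07 mm = 1.180e+04 m.
Convert: Hardness H = 1013 MPa = 1.013e+09 Pa.
Convert: Contact area A = 397.2 mm² = 3.972e-04 m².
SI base units throughout: W = 103.8 N, H = 1.013e+09 Pa, K = 1.189e-05.
By Archard's law, V = K·W·L/H = 1.189e-05 · 103.8 · 1.180e+04 / 1.013e+09 = 1.438e-08 m³.
Depth h = V/A = 1.438e-08 / 3.972e-04 = 3.619e-05 m.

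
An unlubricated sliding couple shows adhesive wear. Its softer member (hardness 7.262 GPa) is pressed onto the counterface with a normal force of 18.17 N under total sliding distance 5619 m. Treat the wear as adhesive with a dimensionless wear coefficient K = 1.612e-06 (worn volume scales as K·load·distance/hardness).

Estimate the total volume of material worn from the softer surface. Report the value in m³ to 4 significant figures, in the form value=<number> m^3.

Every step maintains exact precision. Printed values are rounded — a single final rounding, at 4 significant figures.
Convert: Hardness H = 7.262 GPa = 7.262e+09 Pa.
In SI base units, W = 18.17 N, H = 7.262e+09 Pa, K = 1.612e-06.
Apply Archard: V = K·W·L/H = 1.612e-06 · 18.17 · 5619 / 7.262e+09 = 2.266e-11 m³.

value=2.266e-11 m^3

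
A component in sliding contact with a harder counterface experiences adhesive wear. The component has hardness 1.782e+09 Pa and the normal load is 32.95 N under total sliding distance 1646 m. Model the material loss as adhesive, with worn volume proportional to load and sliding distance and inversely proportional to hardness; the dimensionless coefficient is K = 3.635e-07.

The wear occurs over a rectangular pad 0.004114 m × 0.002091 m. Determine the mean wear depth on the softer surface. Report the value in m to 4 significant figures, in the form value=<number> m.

The computation carries full precision — the intermediates are printed rounded — rounded once at the end: four significant digits.
Contact area A = 0.004114 m × 0.002091 m = 8.602e-06 m².
Working in SI base units: W = 32.95 N, H = 1.782e+09 Pa, K = 3.635e-07.
The Archard volume V = K·W·L/H = 3.635e-07 · 32.95 · 1646 / 1.782e+09 = 1.106e-11 m³.
Average depth h = V/A = 1.106e-11 / 8.602e-06 = 1.286e-06 m.

value=1.286e-06 m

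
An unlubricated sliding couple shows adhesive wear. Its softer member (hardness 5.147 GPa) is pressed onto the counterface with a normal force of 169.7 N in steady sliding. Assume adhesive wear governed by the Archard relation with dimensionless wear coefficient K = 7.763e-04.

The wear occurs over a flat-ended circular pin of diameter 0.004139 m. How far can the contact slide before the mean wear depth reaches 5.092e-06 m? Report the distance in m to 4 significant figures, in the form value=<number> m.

The computation carries exact precision; intermediate values are displayed rounded, and rounded just once to 4 significant digits.
Hardness H = 5.147 GPa = 5.147e+09 Pa.
Contact area A = π·d²/4 = π·(0.004139 m)²/4 = 1.345e-05 m².
In SI base units, W = 169.7 N, H = 5.147e+09 Pa, K = 7.763e-04.
Permissible volume V_lim = h_lim·A = 5.092e-06 · 1.345e-05 = 6.851e-11 m³.
Thus life L = V_lim·H/(K·W) = 6.851e-11 · 5.147e+09 / (7.763e-04 · 169.7) = 2.677 m.

value=2.677 m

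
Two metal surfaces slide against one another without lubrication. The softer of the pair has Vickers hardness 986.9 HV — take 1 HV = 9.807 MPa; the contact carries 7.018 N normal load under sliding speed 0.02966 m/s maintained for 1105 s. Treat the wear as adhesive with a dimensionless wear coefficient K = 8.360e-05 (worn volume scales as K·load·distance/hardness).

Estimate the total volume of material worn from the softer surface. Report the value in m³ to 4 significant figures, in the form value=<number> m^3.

All arithmetic keeps full float precision — the intermediates are displayed rounded. Rounded once at the end: four significant digits.
Convert: The distance L = v·t = 0.02966 m/s × 1105 s = 32.77 m.
Convert: Hardness H = 986.9 HV × 9.807 MPa/HV = 9679 MPa = 9.679e+09 Pa.
Expressed in SI base units: W = 7.018 N, H = 9.679e+09 Pa, K = 8.360e-05.
Apply Archard: V = K·W·L/H = 8.360e-05 · 7.018 · 32.77 / 9.679e+09 = 1.987e-12 m³.

value=1.987e-12 m^3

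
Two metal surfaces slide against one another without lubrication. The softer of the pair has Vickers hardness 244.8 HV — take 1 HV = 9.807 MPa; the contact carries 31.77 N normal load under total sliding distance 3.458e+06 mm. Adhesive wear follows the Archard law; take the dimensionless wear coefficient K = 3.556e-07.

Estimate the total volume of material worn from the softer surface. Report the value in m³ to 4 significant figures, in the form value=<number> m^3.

The computation maintains exact precision; intermediates are displayed rounded — one last rounding: four significant figures.
Convert: Path length L = 3.458e+06 mm = 3458 m.
Convert: Hardness H = 244.8 HV × 9.807 MPa/HV = 2401 MPa = 2.401e+09 Pa.
Working in SI base units: W = 31.77 N, H = 2.401e+09 Pa, K = 3.556e-07.
By Archard's law, V = K·W·L/H = 3.556e-07 · 31.77 · 3458 / 2.401e+09 = 1.627e-11 m³.

value=1.627e-11 m^3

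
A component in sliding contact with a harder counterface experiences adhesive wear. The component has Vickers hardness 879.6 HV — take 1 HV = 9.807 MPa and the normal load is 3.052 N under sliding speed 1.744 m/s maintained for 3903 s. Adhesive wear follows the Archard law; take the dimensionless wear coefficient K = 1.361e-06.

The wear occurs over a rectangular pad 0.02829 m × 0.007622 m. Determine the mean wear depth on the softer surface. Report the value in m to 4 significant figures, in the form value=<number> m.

value=1.520e-08 m

The algebra maintains full float precision, and intermediates are shown rounded — one final rounding: 4 significant digits.
Convert: Total distance L = v·t = 1.744 m/s × 3903 s = 6807 m.
Convert: Hardness H = 879.6 HV × 9.807 MPa/HV = 8626 MPa = 8.626e+09 Pa.
Convert: Contact area A = 0.02829 m × 0.007622 m = 2.156e-04 m².
In SI base units: W = 3.052 N, H = 8.626e+09 Pa, K = 1.361e-06.
Volume removed: V = K·W·L/H = 1.361e-06 · 3.052 · 6807 / 8.626e+09 = 3.278e-12 m³.
Mean depth h = V/A = 3.278e-12 / 2.156e-04 = 1.520e-08 m.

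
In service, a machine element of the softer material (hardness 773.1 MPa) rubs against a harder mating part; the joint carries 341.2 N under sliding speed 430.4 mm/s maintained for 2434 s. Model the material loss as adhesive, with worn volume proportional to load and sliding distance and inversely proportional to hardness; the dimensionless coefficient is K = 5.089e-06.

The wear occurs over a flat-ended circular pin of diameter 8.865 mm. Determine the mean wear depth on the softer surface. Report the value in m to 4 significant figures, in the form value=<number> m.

value=3.812e-05 m

All arithmetic keeps full float precision, and the intermediates are displayed rounded, and rounded just once to four significant digits.
Sliding speed v = 430.4 mm/s = 0.4304 m/s. Distance L = v·t = 0.4304 m/s × 2434 s = 1048 m.
Hardness H = 773.1 MPa = 7.731e+08 Pa.
Pin diameter d = 8.865 mm = 0.008865 m. Contact area A = π·d²/4 = π·(0.008865 m)²/4 = 6.172e-05 m².
Restated in SI base units: W = 341.2 N, H = 7.731e+08 Pa, K = 5.089e-06.
Apply Archard: V = K·W·L/H = 5.089e-06 · 341.2 · 1048 / 7.731e+08 = 2.353e-09 m³.
Depth h = V/A = 2.353e-09 / 6.172e-05 = 3.812e-05 m.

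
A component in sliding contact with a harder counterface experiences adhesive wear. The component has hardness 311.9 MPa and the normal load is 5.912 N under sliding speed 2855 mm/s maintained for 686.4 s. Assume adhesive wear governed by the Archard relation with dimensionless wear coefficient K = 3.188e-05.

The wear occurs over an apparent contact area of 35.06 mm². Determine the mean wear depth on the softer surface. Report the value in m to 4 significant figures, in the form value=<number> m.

Intermediate values appear rounded, and the computation holds full precision — rounded once at the end to four significant figures.
Sliding speed v = 2855 mm/s = 2.855 m/s. Total distance L = v·t = 2.855 m/s × 686.4 s = 1960 m.
Hardness H = 311.9 MPa = 3.119e+08 Pa.
Contact area A = 35.06 mm² = 3.506e-05 m².
As SI base values: W = 5.912 N, H = 3.119e+08 Pa, K = 3.188e-05.
The Archard volume V = K·W·L/H = 3.188e-05 · 5.912 · 1960 / 3.119e+08 = 1.184e-09 m³.
Wear depth h = V/A = 1.184e-09 / 3.506e-05 = 3.378e-05 m.

value=3.378e-05 m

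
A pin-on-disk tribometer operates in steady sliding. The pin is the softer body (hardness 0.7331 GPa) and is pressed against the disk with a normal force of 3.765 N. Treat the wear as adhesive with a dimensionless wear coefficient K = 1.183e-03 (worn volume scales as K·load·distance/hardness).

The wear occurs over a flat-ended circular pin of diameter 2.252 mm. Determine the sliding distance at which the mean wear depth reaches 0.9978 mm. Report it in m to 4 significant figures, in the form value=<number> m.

Intermediate values appear rounded — the algebra keeps full float precision. Rounded just once, at four significant digits.
Hardness H = 0.7331 GPa = 7.331e+08 Pa.
Pin diameter d = 2.252 mm = 0.002252 m. Contact area A = π·d²/4 = π·(0.002252 m)²/4 = 3.983e-06 m².
Depth limit h_lim = 0.9978 mm = 9.978e-04 m.
SI base units throughout: W = 3.765 N, H = 7.331e+08 Pa, K = 1.183e-03.
Permissible volume V_lim = h_lim·A = 9.978e-04 · 3.983e-06 = 3.974e-09 m³.
Thus life L = V_lim·H/(K·W) = 3.974e-09 · 7.331e+08 / (1.183e-03 · 3.765) = 654.2 m.

value=654.2 m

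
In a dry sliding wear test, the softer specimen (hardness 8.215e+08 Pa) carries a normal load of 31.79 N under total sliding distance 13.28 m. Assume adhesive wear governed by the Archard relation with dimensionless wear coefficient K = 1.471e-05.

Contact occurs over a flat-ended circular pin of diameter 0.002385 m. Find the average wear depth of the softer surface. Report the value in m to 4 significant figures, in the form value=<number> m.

Quoted intermediates are rounded; every step keeps exact precision, and a lone final rounding to 4 significant figures.
Convert: Contact area A = π·d²/4 = π·(0.002385 m)²/4 = 4.468e-06 m².
Restated in SI base units: W = 31.79 N, H = 8.215e+08 Pa, K = 1.471e-05.
Archard volume V = K·W·L/H = 1.471e-05 · 31.79 · 13.28 / 8.215e+08 = 7.560e-12 m³.
Mean depth h = V/A = 7.560e-12 / 4.468e-06 = 1.692e-06 m.

value=1.692e-06 m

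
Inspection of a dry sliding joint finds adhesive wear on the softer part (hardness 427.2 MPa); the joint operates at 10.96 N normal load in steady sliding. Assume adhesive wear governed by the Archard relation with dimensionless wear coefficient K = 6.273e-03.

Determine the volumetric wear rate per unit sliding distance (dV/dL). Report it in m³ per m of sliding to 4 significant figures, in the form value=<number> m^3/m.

All working math runs at full float precision, and displayed values are rounded — rounded once at the end: 4 significant figures.
Convert: Hardness H = 427.2 MPa = 4.272e+08 Pa.
Collected in SI base units: W = 10.96 N, H = 4.272e+08 Pa, K = 6.273e-03.
Wear rate dV/dL = K·W/H — distance-free: 6.273e-03 · 10.96 / 4.272e+08 = 1.609e-10 m³/m.

value=1.609e-10 m^3/m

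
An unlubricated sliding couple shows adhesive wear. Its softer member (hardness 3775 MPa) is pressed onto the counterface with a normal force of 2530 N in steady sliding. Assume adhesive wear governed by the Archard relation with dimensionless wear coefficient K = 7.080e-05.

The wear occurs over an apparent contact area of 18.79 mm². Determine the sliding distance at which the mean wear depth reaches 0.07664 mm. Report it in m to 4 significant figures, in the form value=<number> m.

The algebra runs at exact precision — the intermediates are displayed rounded; one last rounding, at 4 significant figures.
Hardness H = 3775 MPa = 3.775e+09 Pa.
Contact area A = 18.79 mm² = 1.879e-05 m².
Depth limit h_lim = 0.07664 mm = 7.664e-05 m.
Restated in SI base units: W = 2530 N, H = 3.775e+09 Pa, K = 7.080e-05.
At the depth limit, V_lim = h_lim·A = 7.664e-05 · 1.879e-05 = 1.440e-09 m³.
So the life L = V_lim·H/(K·W) = 1.440e-09 · 3.775e+09 / (7.080e-05 · 2530) = 30.35 m.

value=30.35 m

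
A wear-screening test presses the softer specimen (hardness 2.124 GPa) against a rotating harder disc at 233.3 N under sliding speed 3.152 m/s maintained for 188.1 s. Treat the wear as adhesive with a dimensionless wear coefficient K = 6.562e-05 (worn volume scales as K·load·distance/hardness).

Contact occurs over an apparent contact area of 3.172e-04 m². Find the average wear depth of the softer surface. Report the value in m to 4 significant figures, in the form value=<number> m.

value=1.347e-05 m

All arithmetic carries full precision; intermediate values are shown rounded. Rounded just once: 4 significant digits.
Distance covered L = v·t = 3.152 m/s × 188.1 s = 592.9 m.
Hardness H = 2.124 GPa = 2.124e+09 Pa.
In SI base units, W = 233.3 N, H = 2.124e+09 Pa, K = 6.562e-05.
The Archard volume V = K·W·L/H = 6.562e-05 · 233.3 · 592.9 / 2.124e+09 = 4.273e-09 m³.
Average depth h = V/A = 4.273e-09 / 3.172e-04 = 1.347e-05 m.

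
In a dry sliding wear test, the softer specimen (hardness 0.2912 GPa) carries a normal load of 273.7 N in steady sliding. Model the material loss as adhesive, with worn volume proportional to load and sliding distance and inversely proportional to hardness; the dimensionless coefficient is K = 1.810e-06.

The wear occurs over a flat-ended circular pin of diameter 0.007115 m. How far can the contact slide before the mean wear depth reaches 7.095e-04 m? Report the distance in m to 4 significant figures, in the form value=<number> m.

value=1.658e+04 m

Every step maintains full precision. The intermediates are printed rounded; one last rounding to four significant figures.
Hardness H = 0.2912 GPa = 2.912e+08 Pa.
Contact area A = π·d²/4 = π·(0.007115 m)²/4 = 3.976e-05 m².
Collected in SI base units: W = 273.7 N, H = 2.912e+08 Pa, K = 1.810e-06.
Permissible volume V_lim = h_lim·A = 7.095e-04 · 3.976e-05 = 2.821e-08 m³.
Thus life L = V_lim·H/(K·W) = 2.821e-08 · 2.912e+08 / (1.810e-06 · 273.7) = 1.658e+04 m.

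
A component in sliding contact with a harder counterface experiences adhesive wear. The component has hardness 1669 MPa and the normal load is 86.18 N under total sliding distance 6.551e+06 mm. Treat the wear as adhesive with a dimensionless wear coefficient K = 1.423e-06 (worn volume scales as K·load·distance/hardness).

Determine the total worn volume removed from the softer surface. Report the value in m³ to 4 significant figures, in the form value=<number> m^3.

value=4.814e-10 m^3

Intermediates are shown rounded. The computation maintains full float precision — rounded just once to 4 significant digits.
Convert: Total distance L = 6.551e+06 mm = 6551 m.
Convert: Hardness H = 1669 MPa = 1.669e+09 Pa.
Collected in SI base units: W = 86.18 N, H = 1.669e+09 Pa, K = 1.423e-06.
Archard relation: V = K·W·L/H = 1.423e-06 · 86.18 · 6551 / 1.669e+09 = 4.814e-10 m³.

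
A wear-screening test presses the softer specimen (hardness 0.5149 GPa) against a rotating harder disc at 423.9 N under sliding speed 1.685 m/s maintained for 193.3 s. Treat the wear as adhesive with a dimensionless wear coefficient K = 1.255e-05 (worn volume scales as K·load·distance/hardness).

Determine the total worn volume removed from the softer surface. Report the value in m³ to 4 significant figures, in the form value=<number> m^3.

Each operation maintains full float precision. Intermediate values are printed rounded. Rounded just once, at four significant figures.
Distance L = v·t = 1.685 m/s × 193.3 s = 325.7 m.
Hardness H = 0.5149 GPa = 5.149e+08 Pa.
In SI base units, W = 423.9 N, H = 5.149e+08 Pa, K = 1.255e-05.
Archard volume V = K·W·L/H = 1.255e-05 · 423.9 · 325.7 / 5.149e+08 = 3.365e-09 m³.

value=3.365e-09 m^3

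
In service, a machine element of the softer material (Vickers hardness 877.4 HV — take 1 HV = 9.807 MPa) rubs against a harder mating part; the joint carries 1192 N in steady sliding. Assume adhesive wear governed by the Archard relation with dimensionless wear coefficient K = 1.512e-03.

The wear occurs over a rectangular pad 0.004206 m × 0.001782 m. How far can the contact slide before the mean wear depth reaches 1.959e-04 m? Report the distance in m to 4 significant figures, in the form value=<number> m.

value=7.010 m

All working math maintains exact precision; intermediate values appear rounded, and rounded once at the end, at 4 significant digits.
Convert: Hardness H = 877.4 HV × 9.807 MPa/HV = 8605 MPa = 8.605e+09 Pa.
Convert: Contact area A = 0.004206 m × 0.001782 m = 7.495e-06 m².
Expressed in SI base units: W = 1192 N, H = 8.605e+09 Pa, K = 1.512e-03.
Allowed volume V_lim = h_lim·A = 1.959e-04 · 7.495e-06 = 1.468e-09 m³.
Thus life L = V_lim·H/(K·W) = 1.468e-09 · 8.605e+09 / (1.512e-03 · 1192) = 7.010 m.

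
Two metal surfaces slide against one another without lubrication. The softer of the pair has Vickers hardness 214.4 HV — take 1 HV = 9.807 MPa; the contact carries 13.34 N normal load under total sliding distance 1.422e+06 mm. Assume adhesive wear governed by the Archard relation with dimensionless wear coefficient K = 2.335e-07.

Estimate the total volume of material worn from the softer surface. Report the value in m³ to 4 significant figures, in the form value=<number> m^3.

value=2.107e-12 m^3

The intermediates appear rounded; all arithmetic carries full float precision; a single final rounding: four significant digits.
Convert: Path length L = 1.422e+06 mm = 1422 m.
Convert: Hardness H = 214.4 HV × 9.807 MPa/HV = 2103 MPa = 2.103e+09 Pa.
Restated in SI base units: W = 13.34 N, H = 2.103e+09 Pa, K = 2.335e-07.
Archard volume V = K·W·L/H = 2.335e-07 · 13.34 · 1422 / 2.103e+09 = 2.107e-12 m³.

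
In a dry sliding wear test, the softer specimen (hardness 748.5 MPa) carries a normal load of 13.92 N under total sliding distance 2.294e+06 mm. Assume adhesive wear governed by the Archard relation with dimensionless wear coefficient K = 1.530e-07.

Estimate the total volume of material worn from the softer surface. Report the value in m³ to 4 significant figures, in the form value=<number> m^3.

value=6.527e-12 m^3

Each operation keeps full float precision. Intermediate values are printed rounded. Rounded once at the end to four significant digits.
Convert: Distance covered L = 2.294e+06 mm = 2294 m.
Convert: Hardness H = 748.5 MPa = 7.485e+08 Pa.
Expressed in SI base units: W = 13.92 N, H = 7.485e+08 Pa, K = 1.530e-07.
Wear volume V = K·W·L/H = 1.530e-07 · 13.92 · 2294 / 7.485e+08 = 6.527e-12 m³.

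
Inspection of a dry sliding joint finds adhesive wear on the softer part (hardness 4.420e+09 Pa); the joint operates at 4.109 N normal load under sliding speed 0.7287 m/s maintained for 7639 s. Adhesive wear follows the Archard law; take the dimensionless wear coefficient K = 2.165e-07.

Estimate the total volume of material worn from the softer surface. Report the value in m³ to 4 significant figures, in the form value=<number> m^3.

The intermediates are displayed rounded — all working math carries full precision. Rounded just once, at four significant digits.
Distance L = v·t = 0.7287 m/s × 7639 s = 5567 m.
In SI base units: W = 4.109 N, H = 4.420e+09 Pa, K = 2.165e-07.
Worn volume V = K·W·L/H = 2.165e-07 · 4.109 · 5567 / 4.420e+09 = 1.120e-12 m³.

value=1.120e-12 m^3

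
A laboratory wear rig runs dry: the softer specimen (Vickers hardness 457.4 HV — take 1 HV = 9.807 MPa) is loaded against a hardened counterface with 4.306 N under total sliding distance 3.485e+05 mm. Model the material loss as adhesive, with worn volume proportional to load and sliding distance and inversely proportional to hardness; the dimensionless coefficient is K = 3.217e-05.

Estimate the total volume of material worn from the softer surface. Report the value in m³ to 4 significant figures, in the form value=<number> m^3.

Intermediates are displayed rounded. Each operation carries exact precision. Rounded just once to 4 significant digits.
Total distance L = 3.485e+05 mm = 348.5 m.
Hardness H = 457.4 HV × 9.807 MPa/HV = 4486 MPa = 4.486e+09 Pa.
Working in SI base units: W = 4.306 N, H = 4.486e+09 Pa, K = 3.217e-05.
Archard relation: V = K·W·L/H = 3.217e-05 · 4.306 · 348.5 / 4.486e+09 = 1.076e-11 m³.

value=1.076e-11 m^3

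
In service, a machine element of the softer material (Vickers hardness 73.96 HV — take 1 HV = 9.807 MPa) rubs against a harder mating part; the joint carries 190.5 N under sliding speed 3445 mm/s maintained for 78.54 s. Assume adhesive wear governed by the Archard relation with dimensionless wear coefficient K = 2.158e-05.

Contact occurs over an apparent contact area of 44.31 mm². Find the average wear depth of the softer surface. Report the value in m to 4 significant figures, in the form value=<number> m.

value=3.461e-05 m

Shown intermediates are rounded; all working math maintains full precision; rounded just once: 4 significant figures.
Convert: Sliding speed v = 3445 mm/s = 3.445 m/s. Total distance L = v·t = 3.445 m/s × 78.54 s = 270.6 m.
Convert: Hardness H = 73.96 HV × 9.807 MPa/HV = 725.3 MPa = 7.253e+08 Pa.
Convert: Contact area A = 44.31 mm² = 4.431e-05 m².
In SI base units, W = 190.5 N, H = 7.253e+08 Pa, K = 2.158e-05.
Apply Archard: V = K·W·L/H = 2.158e-05 · 190.5 · 270.6 / 7.253e+08 = 1.534e-09 m³.
Depth of wear h = V/A = 1.534e-09 / 4.431e-05 = 3.461e-05 m.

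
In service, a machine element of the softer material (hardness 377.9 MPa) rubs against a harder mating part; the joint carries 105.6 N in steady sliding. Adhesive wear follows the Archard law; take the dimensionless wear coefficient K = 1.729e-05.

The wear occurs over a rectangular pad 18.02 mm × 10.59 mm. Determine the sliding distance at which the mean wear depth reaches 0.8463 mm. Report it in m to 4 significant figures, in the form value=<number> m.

Each operation carries exact precision; the intermediates are shown rounded — a lone final rounding: 4 significant figures.
Hardness H = 377.9 MPa = 3.779e+08 Pa.
Pad sides 18.02 mm × 10.59 mm = 0.01802 m × 0.01059 m. Contact area A = 0.01802 m × 0.01059 m = 1.908e-04 m².
Depth limit h_lim = 0.8463 mm = 8.463e-04 m.
Collected in SI base units: W = 105.6 N, H = 3.779e+08 Pa, K = 1.729e-05.
At the depth limit, V_lim = h_lim·A = 8.463e-04 · 1.908e-04 = 1.615e-07 m³.
So the life L = V_lim·H/(K·W) = 1.615e-07 · 3.779e+08 / (1.729e-05 · 105.6) = 3.343e+04 m.

value=3.343e+04 m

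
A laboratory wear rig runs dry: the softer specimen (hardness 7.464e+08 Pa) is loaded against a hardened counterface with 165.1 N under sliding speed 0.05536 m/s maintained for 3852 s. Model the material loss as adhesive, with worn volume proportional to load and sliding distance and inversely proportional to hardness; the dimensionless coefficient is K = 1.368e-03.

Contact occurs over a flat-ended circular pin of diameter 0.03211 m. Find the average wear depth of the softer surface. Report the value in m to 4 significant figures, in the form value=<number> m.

value=7.968e-05 m

All arithmetic carries exact precision; intermediate values are printed rounded, and a single final rounding to four significant digits.
Total distance L = v·t = 0.05536 m/s × 3852 s = 213.2 m.
Contact area A = π·d²/4 = π·(0.03211 m)²/4 = 8.098e-04 m².
Restated in SI base units: W = 165.1 N, H = 7.464e+08 Pa, K = 1.368e-03.
Apply Archard: V = K·W·L/H = 1.368e-03 · 165.1 · 213.2 / 7.464e+08 = 6.453e-08 m³.
Wear depth h = V/A = 6.453e-08 / 8.098e-04 = 7.968e-05 m.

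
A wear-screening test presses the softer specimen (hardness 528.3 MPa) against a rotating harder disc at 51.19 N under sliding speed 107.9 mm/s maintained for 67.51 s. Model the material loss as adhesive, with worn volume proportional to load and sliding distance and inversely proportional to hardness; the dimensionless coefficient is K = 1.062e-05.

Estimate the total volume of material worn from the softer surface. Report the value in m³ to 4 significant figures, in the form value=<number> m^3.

The computation maintains full float precision. The intermediates are displayed rounded — rounded just once, at 4 significant digits.
Sliding speed v = 107.9 mm/s = 0.1079 m/s. Distance L = v·t = 0.1079 m/s × 67.51 s = 7.284 m.
Hardness H = 528.3 MPa = 5.283e+08 Pa.
Restated in SI base units: W = 51.19 N, H = 5.283e+08 Pa, K = 1.062e-05.
By Archard's law, V = K·W·L/H = 1.062e-05 · 51.19 · 7.284 / 5.283e+08 = 7.496e-12 m³.

value=7.496e-12 m^3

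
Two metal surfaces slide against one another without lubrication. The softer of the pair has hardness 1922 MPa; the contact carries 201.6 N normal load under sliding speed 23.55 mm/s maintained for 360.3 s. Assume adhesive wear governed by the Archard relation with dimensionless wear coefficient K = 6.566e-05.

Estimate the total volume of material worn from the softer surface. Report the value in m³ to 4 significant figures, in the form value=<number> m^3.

value=5.844e-11 m^3

The intermediates are shown rounded — every step runs at full float precision; one final rounding, at 4 significant figures.
Sliding speed v = 23.55 mm/s = 0.02355 m/s. Path length L = v·t = 0.02355 m/s × 360.3 s = 8.485 m.
Hardness H = 1922 MPa = 1.922e+09 Pa.
In SI base units: W = 201.6 N, H = 1.922e+09 Pa, K = 6.566e-05.
By Archard's law, V = K·W·L/H = 6.566e-05 · 201.6 · 8.485 / 1.922e+09 = 5.844e-11 m³.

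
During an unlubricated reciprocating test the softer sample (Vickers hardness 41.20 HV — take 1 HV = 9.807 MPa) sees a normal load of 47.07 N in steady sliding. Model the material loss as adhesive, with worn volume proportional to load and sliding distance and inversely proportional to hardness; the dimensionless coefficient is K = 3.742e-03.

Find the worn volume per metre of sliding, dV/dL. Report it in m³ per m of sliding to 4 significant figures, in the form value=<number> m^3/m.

value=4.359e-10 m^3/m

The computation maintains full precision, and intermediate values are shown rounded, and a single final rounding: 4 significant figures.
Convert: Hardness H = 41.20 HV × 9.807 MPa/HV = 404.0 MPa = 4.040e+08 Pa.
Expressed in SI base units: W = 47.07 N, H = 4.040e+08 Pa, K = 3.742e-03.
Volumetric rate dV/dL = K·W/H (independent of L): 3.742e-03 · 47.07 / 4.040e+08 = 4.359e-10 m³/m.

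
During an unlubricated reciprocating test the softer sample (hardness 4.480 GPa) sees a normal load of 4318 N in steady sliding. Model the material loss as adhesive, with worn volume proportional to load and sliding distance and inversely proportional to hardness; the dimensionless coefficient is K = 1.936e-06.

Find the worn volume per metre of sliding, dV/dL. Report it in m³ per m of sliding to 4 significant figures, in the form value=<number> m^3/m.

value=1.866e-12 m^3/m

The algebra carries full precision; intermediate values are displayed rounded. Rounded just once, at 4 significant digits.
Hardness H = 4.480 GPa = 4.480e+09 Pa.
In SI base units, W = 4318 N, H = 4.480e+09 Pa, K = 1.936e-06.
Wear rate dV/dL = K·W/H (no L dependence): 1.936e-06 · 4318 / 4.480e+09 = 1.866e-12 m³/m.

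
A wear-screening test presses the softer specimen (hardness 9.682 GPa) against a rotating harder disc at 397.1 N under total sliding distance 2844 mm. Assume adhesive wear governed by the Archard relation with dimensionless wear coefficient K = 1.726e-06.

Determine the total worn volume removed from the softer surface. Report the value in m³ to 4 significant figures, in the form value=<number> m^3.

Intermediates appear rounded — the computation carries exact precision — rounded once at the end to 4 significant figures.
Convert: Distance covered L = 2844 mm = 2.844 m.
Convert: Hardness H = 9.682 GPa = 9.682e+09 Pa.
In SI base units, W = 397.1 N, H = 9.682e+09 Pa, K = 1.726e-06.
Archard relation: V = K·W·L/H = 1.726e-06 · 397.1 · 2.844 / 9.682e+09 = 2.013e-13 m³.

value=2.013e-13 m^3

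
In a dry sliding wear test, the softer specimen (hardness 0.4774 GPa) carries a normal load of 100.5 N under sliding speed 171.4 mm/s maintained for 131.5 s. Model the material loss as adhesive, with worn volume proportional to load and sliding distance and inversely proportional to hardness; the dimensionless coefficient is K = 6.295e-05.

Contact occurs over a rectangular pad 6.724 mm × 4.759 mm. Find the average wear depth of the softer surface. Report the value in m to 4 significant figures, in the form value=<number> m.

value=9.334e-06 m

Printed values are rounded; each operation holds exact precision; one last rounding, at four significant digits.
Convert: Sliding speed v = 171.4 mm/s = 0.1714 m/s. Path length L = v·t = 0.1714 m/s × 131.5 s = 22.54 m.
Convert: Hardness H = 0.4774 GPa = 4.774e+08 Pa.
Convert: Pad sides 6.724 mm × 4.759 mm = 0.006724 m × 0.004759 m. Contact area A = 0.006724 m × 0.004759 m = 3.200e-05 m².
Restated in SI base units: W = 100.5 N, H = 4.774e+08 Pa, K = 6.295e-05.
Archard relation: V = K·W·L/H = 6.295e-05 · 100.5 · 22.54 / 4.774e+08 = 2.987e-10 m³.
Mean wear depth h = V/A = 2.987e-10 / 3.200e-05 = 9.334e-06 m.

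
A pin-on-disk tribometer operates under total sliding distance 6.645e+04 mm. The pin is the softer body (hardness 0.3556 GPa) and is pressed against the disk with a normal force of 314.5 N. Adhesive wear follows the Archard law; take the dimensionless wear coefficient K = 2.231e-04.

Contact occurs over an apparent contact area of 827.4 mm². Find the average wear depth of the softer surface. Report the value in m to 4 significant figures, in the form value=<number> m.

The computation maintains full precision; quoted intermediates are rounded, and rounded just once to 4 significant figures.
Total distance L = 6.645e+04 mm = 66.45 m.
Hardness H = 0.3556 GPa = 3.556e+08 Pa.
Contact area A = 827.4 mm² = 8.274e-04 m².
Expressed in SI base units: W = 314.5 N, H = 3.556e+08 Pa, K = 2.231e-04.
Wear volume V = K·W·L/H = 2.231e-04 · 314.5 · 66.45 / 3.556e+08 = 1.311e-08 m³.
Mean wear depth h = V/A = 1.311e-08 / 8.274e-04 = 1.585e-05 m.

value=1.585e-05 m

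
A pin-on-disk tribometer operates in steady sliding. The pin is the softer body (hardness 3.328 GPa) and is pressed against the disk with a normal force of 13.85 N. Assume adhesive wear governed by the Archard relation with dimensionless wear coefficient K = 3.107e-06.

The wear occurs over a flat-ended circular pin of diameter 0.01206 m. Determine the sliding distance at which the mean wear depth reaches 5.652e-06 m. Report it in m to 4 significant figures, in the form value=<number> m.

value=4.993e+04 m

The intermediates are shown rounded; every step maintains full precision; one last rounding, at four significant digits.
Convert: Hardness H = 3.328 GPa = 3.328e+09 Pa.
Convert: Contact area A = π·d²/4 = π·(0.01206 m)²/4 = 1.142e-04 m².
In SI base units, W = 13.85 N, H = 3.328e+09 Pa, K = 3.107e-06.
Limit volume V_lim = h_lim·A = 5.652e-06 · 1.142e-04 = 6.456e-10 m³.
Life L = V_lim·H/(K·W) = 6.456e-10 · 3.328e+09 / (3.107e-06 · 13.85) = 4.993e+04 m.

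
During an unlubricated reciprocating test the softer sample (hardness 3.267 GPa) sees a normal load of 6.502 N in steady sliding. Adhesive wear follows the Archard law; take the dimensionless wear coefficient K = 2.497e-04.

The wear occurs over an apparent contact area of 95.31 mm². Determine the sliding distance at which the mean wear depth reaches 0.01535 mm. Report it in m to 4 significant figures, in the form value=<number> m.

value=2944 m

The computation maintains full float precision. Intermediates are shown rounded, and a single final rounding: four significant digits.
Hardness H = 3.267 GPa = 3.267e+09 Pa.
Contact area A = 95.31 mm² = 9.531e-05 m².
Depth limit h_lim = 0.01535 mm = 1.535e-05 m.
In SI base units: W = 6.502 N, H = 3.267e+09 Pa, K = 2.497e-04.
At the depth limit, V_lim = h_lim·A = 1.535e-05 · 9.531e-05 = 1.463e-09 m³.
Sliding life L = V_lim·H/(K·W) = 1.463e-09 · 3.267e+09 / (2.497e-04 · 6.502) = 2944 m.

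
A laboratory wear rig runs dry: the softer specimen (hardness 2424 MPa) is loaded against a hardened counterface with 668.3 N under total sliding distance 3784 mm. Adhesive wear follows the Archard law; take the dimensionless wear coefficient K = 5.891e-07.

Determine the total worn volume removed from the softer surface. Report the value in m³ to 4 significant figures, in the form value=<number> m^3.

All working math keeps exact precision; the intermediates are printed rounded; rounded once at the end to four significant digits.
Distance L = 3784 mm = 3.784 m.
Hardness H = 2424 MPa = 2.424e+09 Pa.
As SI base values: W = 668.3 N, H = 2.424e+09 Pa, K = 5.891e-07.
Archard relation: V = K·W·L/H = 5.891e-07 · 668.3 · 3.784 / 2.424e+09 = 6.146e-13 m³.

value=6.146e-13 m^3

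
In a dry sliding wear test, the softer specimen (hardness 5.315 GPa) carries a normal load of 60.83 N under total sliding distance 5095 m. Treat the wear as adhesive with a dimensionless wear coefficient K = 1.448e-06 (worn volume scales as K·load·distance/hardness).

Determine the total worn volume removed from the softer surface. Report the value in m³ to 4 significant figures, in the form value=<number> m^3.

The computation holds full precision — intermediates are shown rounded. Rounded just once to 4 significant digits.
Hardness H = 5.315 GPa = 5.315e+09 Pa.
SI base units throughout: W = 60.83 N, H = 5.315e+09 Pa, K = 1.448e-06.
Volume removed: V = K·W·L/H = 1.448e-06 · 60.83 · 5095 / 5.315e+09 = 8.444e-11 m³.

value=8.444e-11 m^3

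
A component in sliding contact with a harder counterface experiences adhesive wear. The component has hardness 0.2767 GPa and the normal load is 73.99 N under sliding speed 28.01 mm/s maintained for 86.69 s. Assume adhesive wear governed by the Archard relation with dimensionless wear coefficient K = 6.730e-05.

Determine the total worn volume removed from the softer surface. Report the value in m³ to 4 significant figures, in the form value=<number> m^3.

value=4.370e-11 m^3

All working math maintains exact precision; intermediate values are shown rounded, and one last rounding: four significant figures.
Sliding speed v = 28.01 mm/s = 0.02801 m/s. The distance L = v·t = 0.02801 m/s × 86.69 s = 2.428 m.
Hardness H = 0.2767 GPa = 2.767e+08 Pa.
Restated in SI base units: W = 73.99 N, H = 2.767e+08 Pa, K = 6.730e-05.
Archard relation: V = K·W·L/H = 6.730e-05 · 73.99 · 2.428 / 2.767e+08 = 4.370e-11 m³.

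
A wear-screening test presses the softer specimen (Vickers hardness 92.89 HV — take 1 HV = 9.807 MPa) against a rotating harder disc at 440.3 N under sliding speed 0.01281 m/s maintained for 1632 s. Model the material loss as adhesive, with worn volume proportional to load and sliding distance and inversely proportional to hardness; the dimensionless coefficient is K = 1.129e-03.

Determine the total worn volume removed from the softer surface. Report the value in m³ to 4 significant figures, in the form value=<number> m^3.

Intermediates are shown rounded — the algebra carries exact precision; a single final rounding: four significant digits.
Convert: Distance covered L = v·t = 0.01281 m/s × 1632 s = 20.91 m.
Convert: Hardness H = 92.89 HV × 9.807 MPa/HV = 911.0 MPa = 9.110e+08 Pa.
As SI base values: W = 440.3 N, H = 9.110e+08 Pa, K = 1.129e-03.
Wear volume V = K·W·L/H = 1.129e-03 · 440.3 · 20.91 / 9.110e+08 = 1.141e-08 m³.

value=1.141e-08 m^3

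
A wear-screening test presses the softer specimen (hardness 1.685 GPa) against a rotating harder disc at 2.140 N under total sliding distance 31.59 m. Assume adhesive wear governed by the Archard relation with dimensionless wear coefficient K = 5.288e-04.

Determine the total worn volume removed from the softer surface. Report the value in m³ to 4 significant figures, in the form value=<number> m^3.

Quoted intermediates are rounded — the computation holds exact precision. Rounded just once: four significant digits.
Convert: Hardness H = 1.685 GPa = 1.685e+09 Pa.
In SI base units, W = 2.140 N, H = 1.685e+09 Pa, K = 5.288e-04.
Volume removed: V = K·W·L/H = 5.288e-04 · 2.140 · 31.59 / 1.685e+09 = 2.122e-11 m³.

value=2.122e-11 m^3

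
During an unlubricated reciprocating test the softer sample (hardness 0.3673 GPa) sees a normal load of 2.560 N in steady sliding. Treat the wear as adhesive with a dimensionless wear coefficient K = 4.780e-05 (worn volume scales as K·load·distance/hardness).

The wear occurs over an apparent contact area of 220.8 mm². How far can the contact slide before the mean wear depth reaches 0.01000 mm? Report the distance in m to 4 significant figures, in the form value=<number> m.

value=6628 m

Every step carries full float precision; the intermediates are shown rounded, and a single final rounding to 4 significant digits.
Convert: Hardness H = 0.3673 GPa = 3.673e+08 Pa.
Convert: Contact area A = 220.8 mm² = 2.208e-04 m².
Convert: Depth limit h_lim = 0.01000 mm = 1.000e-05 m.
As SI base values: W = 2.560 N, H = 3.673e+08 Pa, K = 4.780e-05.
Volume at the limit: V_lim = h_lim·A = 1.000e-05 · 2.208e-04 = 2.208e-09 m³.
Thus life L = V_lim·H/(K·W) = 2.208e-09 · 3.673e+08 / (4.780e-05 · 2.560) = 6628 m.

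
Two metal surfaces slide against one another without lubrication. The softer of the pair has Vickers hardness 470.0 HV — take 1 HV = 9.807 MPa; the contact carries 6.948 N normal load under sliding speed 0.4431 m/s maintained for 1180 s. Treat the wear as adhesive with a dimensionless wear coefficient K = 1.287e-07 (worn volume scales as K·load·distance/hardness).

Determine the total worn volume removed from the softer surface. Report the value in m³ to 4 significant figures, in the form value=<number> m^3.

value=1.014e-13 m^3

Intermediates are printed rounded; the computation carries full precision; rounded just once, at 4 significant digits.
Distance covered L = v·t = 0.4431 m/s × 1180 s = 522.9 m.
Hardness H = 470.0 HV × 9.807 MPa/HV = 4609 MPa = 4.609e+09 Pa.
In SI base units: W = 6.948 N, H = 4.609e+09 Pa, K = 1.287e-07.
Archard volume V = K·W·L/H = 1.287e-07 · 6.948 · 522.9 / 4.609e+09 = 1.014e-13 m³.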